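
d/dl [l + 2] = 1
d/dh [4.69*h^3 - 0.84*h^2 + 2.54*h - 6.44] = 14.07*h^2 - 1.68*h + 2.54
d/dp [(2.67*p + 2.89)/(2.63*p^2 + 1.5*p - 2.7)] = (7.0221*p^2 + 4.005*p - (2.67*p + 2.89)*(5.26*p + 1.5) - 7.209)/(2.63*p^2 + 1.5*p - 2.7)^2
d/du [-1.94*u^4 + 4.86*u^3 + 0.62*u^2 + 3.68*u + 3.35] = -7.76*u^3 + 14.58*u^2 + 1.24*u + 3.68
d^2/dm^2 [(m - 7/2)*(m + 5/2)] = 2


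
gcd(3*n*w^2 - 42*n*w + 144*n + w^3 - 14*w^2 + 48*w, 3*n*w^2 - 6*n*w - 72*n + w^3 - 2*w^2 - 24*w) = 3*n*w - 18*n + w^2 - 6*w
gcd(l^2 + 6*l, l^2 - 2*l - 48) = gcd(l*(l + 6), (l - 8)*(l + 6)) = l + 6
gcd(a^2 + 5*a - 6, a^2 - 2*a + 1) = a - 1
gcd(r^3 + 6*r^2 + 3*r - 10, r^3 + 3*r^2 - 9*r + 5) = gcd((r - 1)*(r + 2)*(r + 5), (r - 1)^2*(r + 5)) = r^2 + 4*r - 5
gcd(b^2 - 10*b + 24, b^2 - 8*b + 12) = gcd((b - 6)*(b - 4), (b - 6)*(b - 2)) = b - 6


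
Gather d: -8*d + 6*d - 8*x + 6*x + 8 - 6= -2*d - 2*x + 2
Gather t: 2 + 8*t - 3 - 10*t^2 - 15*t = -10*t^2 - 7*t - 1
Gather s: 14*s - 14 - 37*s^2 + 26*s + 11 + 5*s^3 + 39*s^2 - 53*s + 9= 5*s^3 + 2*s^2 - 13*s + 6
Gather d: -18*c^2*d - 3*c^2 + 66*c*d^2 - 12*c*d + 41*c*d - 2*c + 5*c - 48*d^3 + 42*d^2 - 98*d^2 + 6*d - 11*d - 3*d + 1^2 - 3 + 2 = -3*c^2 + 3*c - 48*d^3 + d^2*(66*c - 56) + d*(-18*c^2 + 29*c - 8)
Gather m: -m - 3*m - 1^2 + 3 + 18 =20 - 4*m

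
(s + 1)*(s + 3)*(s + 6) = s^3 + 10*s^2 + 27*s + 18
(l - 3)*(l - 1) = l^2 - 4*l + 3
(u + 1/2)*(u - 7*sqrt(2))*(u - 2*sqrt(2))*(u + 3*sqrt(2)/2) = u^4 - 15*sqrt(2)*u^3/2 + u^3/2 - 15*sqrt(2)*u^2/4 + u^2 + u/2 + 42*sqrt(2)*u + 21*sqrt(2)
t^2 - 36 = (t - 6)*(t + 6)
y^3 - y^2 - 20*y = y*(y - 5)*(y + 4)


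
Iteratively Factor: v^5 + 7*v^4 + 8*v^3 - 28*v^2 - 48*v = (v + 2)*(v^4 + 5*v^3 - 2*v^2 - 24*v) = v*(v + 2)*(v^3 + 5*v^2 - 2*v - 24) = v*(v - 2)*(v + 2)*(v^2 + 7*v + 12) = v*(v - 2)*(v + 2)*(v + 4)*(v + 3)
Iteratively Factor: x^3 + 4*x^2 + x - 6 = (x - 1)*(x^2 + 5*x + 6) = (x - 1)*(x + 3)*(x + 2)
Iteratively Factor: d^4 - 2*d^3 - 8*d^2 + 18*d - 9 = (d - 1)*(d^3 - d^2 - 9*d + 9) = (d - 1)^2*(d^2 - 9) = (d - 3)*(d - 1)^2*(d + 3)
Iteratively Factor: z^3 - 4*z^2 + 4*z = (z - 2)*(z^2 - 2*z) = (z - 2)^2*(z)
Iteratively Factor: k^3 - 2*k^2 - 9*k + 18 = (k - 3)*(k^2 + k - 6) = (k - 3)*(k + 3)*(k - 2)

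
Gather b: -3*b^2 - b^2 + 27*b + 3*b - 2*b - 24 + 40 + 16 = -4*b^2 + 28*b + 32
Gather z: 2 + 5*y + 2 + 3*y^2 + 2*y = 3*y^2 + 7*y + 4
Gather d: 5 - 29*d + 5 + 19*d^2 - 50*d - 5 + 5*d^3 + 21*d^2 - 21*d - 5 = 5*d^3 + 40*d^2 - 100*d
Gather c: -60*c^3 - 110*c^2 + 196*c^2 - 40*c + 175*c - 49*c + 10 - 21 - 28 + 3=-60*c^3 + 86*c^2 + 86*c - 36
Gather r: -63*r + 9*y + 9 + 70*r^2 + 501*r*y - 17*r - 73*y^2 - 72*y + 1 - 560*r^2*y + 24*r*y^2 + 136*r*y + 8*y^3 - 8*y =r^2*(70 - 560*y) + r*(24*y^2 + 637*y - 80) + 8*y^3 - 73*y^2 - 71*y + 10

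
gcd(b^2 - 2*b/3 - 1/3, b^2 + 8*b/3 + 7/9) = b + 1/3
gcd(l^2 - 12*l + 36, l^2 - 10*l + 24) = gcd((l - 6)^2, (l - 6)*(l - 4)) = l - 6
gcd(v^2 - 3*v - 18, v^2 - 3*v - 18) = v^2 - 3*v - 18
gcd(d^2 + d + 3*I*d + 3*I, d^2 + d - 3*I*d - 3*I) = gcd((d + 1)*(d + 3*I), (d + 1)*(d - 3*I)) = d + 1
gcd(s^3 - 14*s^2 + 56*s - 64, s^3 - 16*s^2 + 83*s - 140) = s - 4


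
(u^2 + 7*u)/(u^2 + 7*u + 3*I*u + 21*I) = u/(u + 3*I)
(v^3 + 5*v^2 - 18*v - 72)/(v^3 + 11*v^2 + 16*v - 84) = (v^2 - v - 12)/(v^2 + 5*v - 14)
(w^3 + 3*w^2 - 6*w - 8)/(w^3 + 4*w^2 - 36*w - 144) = (w^2 - w - 2)/(w^2 - 36)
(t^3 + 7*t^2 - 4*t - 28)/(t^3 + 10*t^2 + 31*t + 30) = (t^2 + 5*t - 14)/(t^2 + 8*t + 15)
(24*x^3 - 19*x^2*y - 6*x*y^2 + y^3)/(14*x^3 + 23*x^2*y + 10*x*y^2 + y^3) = (24*x^3 - 19*x^2*y - 6*x*y^2 + y^3)/(14*x^3 + 23*x^2*y + 10*x*y^2 + y^3)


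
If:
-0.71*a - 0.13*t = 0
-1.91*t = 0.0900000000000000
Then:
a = 0.01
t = -0.05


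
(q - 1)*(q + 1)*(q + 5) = q^3 + 5*q^2 - q - 5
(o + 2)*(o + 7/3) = o^2 + 13*o/3 + 14/3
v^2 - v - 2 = (v - 2)*(v + 1)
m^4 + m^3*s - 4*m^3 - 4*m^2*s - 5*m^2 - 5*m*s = m*(m - 5)*(m + 1)*(m + s)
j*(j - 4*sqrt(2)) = j^2 - 4*sqrt(2)*j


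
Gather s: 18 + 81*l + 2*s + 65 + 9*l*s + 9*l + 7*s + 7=90*l + s*(9*l + 9) + 90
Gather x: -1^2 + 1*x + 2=x + 1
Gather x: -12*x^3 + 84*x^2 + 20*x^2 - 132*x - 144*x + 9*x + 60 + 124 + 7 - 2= -12*x^3 + 104*x^2 - 267*x + 189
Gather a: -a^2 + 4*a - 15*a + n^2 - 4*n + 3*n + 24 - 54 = -a^2 - 11*a + n^2 - n - 30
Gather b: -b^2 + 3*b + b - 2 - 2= -b^2 + 4*b - 4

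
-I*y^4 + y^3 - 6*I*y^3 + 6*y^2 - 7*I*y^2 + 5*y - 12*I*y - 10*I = (y + 5)*(y - I)*(y + 2*I)*(-I*y - I)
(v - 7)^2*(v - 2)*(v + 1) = v^4 - 15*v^3 + 61*v^2 - 21*v - 98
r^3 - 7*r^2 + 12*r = r*(r - 4)*(r - 3)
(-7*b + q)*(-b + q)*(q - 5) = 7*b^2*q - 35*b^2 - 8*b*q^2 + 40*b*q + q^3 - 5*q^2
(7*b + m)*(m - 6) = 7*b*m - 42*b + m^2 - 6*m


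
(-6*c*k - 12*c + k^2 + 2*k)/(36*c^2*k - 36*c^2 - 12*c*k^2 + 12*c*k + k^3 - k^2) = (-k - 2)/(6*c*k - 6*c - k^2 + k)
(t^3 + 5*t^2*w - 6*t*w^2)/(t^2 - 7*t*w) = (t^2 + 5*t*w - 6*w^2)/(t - 7*w)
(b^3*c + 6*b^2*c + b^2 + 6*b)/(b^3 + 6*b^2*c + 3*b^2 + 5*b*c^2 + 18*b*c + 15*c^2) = b*(b^2*c + 6*b*c + b + 6)/(b^3 + 6*b^2*c + 3*b^2 + 5*b*c^2 + 18*b*c + 15*c^2)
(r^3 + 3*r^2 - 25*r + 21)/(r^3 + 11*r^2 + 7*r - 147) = (r - 1)/(r + 7)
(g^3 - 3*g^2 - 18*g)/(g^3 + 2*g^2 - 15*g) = (g^2 - 3*g - 18)/(g^2 + 2*g - 15)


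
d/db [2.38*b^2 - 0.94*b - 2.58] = 4.76*b - 0.94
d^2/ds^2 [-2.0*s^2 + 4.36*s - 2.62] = -4.00000000000000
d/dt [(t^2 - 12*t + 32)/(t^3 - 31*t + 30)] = (2*(t - 6)*(t^3 - 31*t + 30) - (3*t^2 - 31)*(t^2 - 12*t + 32))/(t^3 - 31*t + 30)^2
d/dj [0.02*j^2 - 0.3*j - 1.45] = 0.04*j - 0.3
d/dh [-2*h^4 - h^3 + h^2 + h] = -8*h^3 - 3*h^2 + 2*h + 1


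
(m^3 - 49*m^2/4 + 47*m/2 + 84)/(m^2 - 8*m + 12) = (m^2 - 25*m/4 - 14)/(m - 2)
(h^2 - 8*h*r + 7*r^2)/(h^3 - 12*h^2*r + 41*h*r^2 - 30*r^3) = (h - 7*r)/(h^2 - 11*h*r + 30*r^2)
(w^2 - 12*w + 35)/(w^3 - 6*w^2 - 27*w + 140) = (w - 5)/(w^2 + w - 20)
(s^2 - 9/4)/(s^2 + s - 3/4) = (2*s - 3)/(2*s - 1)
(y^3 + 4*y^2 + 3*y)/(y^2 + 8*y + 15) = y*(y + 1)/(y + 5)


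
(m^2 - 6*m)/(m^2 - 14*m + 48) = m/(m - 8)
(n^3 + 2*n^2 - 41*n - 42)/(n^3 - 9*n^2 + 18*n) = (n^2 + 8*n + 7)/(n*(n - 3))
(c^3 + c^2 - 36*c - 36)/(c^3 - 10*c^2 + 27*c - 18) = (c^2 + 7*c + 6)/(c^2 - 4*c + 3)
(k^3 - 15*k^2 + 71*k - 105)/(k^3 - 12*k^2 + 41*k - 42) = (k - 5)/(k - 2)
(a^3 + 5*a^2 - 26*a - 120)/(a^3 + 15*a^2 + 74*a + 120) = (a - 5)/(a + 5)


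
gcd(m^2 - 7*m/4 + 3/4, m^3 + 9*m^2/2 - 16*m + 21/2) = m - 1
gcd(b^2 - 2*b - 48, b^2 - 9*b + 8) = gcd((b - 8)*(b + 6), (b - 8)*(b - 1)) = b - 8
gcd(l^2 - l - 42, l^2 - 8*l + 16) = 1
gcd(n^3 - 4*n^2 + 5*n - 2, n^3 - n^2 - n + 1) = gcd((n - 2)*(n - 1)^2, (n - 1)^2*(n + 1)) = n^2 - 2*n + 1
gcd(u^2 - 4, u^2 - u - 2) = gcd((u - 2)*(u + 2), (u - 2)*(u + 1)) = u - 2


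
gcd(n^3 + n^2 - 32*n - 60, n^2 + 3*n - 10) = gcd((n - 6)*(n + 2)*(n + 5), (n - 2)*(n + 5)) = n + 5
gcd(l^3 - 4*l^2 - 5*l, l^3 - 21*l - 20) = l^2 - 4*l - 5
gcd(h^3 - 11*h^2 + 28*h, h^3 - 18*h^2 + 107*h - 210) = h - 7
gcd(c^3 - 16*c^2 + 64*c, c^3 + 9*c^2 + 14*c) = c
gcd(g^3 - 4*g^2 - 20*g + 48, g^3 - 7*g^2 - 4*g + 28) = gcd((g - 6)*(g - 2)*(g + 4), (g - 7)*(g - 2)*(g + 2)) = g - 2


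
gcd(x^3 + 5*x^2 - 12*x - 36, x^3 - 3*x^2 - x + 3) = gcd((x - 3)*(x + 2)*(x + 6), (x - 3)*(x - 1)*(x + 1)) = x - 3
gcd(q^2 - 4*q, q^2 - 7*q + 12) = q - 4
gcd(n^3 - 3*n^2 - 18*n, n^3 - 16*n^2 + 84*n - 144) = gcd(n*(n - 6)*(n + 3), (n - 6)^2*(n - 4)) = n - 6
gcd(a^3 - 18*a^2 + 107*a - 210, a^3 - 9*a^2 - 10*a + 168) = a^2 - 13*a + 42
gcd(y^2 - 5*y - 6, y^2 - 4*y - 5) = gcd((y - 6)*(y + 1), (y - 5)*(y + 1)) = y + 1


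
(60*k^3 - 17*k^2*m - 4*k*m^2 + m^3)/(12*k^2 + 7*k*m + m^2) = (15*k^2 - 8*k*m + m^2)/(3*k + m)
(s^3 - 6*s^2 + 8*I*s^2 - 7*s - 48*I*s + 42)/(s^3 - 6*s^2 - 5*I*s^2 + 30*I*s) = (s^2 + 8*I*s - 7)/(s*(s - 5*I))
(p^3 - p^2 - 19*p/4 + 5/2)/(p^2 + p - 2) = (p^2 - 3*p + 5/4)/(p - 1)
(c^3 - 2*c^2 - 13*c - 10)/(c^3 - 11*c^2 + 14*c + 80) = (c + 1)/(c - 8)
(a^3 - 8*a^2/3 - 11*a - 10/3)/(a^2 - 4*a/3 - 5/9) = 3*(a^2 - 3*a - 10)/(3*a - 5)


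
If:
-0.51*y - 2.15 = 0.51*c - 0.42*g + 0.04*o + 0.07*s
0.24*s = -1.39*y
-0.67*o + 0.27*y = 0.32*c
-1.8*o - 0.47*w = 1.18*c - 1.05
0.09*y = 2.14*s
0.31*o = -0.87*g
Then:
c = -5.13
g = -0.87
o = 2.45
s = 0.00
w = 5.73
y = 0.00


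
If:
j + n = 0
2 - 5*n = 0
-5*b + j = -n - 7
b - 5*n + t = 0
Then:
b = 7/5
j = -2/5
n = 2/5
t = 3/5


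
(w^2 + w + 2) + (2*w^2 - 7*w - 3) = 3*w^2 - 6*w - 1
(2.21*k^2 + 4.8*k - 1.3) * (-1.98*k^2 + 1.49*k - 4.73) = -4.3758*k^4 - 6.2111*k^3 - 0.727300000000001*k^2 - 24.641*k + 6.149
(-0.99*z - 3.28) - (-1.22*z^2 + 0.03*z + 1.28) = 1.22*z^2 - 1.02*z - 4.56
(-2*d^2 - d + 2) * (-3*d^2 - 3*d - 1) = 6*d^4 + 9*d^3 - d^2 - 5*d - 2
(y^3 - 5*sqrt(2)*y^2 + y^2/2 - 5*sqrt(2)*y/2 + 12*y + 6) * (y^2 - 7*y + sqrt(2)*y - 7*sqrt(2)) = y^5 - 13*y^4/2 - 4*sqrt(2)*y^4 - 3*y^3/2 + 26*sqrt(2)*y^3 - 13*y^2 + 26*sqrt(2)*y^2 - 78*sqrt(2)*y - 7*y - 42*sqrt(2)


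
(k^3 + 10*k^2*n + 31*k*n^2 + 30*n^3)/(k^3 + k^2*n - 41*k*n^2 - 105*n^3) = (k + 2*n)/(k - 7*n)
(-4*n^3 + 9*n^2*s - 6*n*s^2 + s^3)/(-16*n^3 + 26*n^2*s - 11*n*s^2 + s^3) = (4*n^2 - 5*n*s + s^2)/(16*n^2 - 10*n*s + s^2)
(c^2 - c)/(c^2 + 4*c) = (c - 1)/(c + 4)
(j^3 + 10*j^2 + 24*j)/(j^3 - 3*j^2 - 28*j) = (j + 6)/(j - 7)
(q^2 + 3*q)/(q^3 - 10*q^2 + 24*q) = (q + 3)/(q^2 - 10*q + 24)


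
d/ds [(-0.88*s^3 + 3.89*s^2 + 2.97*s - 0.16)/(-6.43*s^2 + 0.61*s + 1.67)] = (5.6584*s^4 - 1.0736*s^3 + 17.0612*s^2 + 10.935*s + 5.0575)/(41.3449*s^4 - 7.8446*s^3 - 21.1041*s^2 + 2.0374*s + 2.7889)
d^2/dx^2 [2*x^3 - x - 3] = 12*x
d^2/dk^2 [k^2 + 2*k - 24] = 2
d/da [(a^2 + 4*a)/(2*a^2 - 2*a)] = -5/(2*a^2 - 4*a + 2)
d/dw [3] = 0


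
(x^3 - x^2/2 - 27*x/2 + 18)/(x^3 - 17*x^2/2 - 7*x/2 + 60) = (2*x^2 + 5*x - 12)/(2*x^2 - 11*x - 40)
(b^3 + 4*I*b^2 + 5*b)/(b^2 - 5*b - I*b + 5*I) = b*(b + 5*I)/(b - 5)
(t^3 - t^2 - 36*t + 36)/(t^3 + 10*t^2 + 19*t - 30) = (t - 6)/(t + 5)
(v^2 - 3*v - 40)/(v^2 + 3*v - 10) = (v - 8)/(v - 2)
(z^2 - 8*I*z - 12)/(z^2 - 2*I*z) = (z - 6*I)/z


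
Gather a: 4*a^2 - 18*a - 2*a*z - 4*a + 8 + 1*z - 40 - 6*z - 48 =4*a^2 + a*(-2*z - 22) - 5*z - 80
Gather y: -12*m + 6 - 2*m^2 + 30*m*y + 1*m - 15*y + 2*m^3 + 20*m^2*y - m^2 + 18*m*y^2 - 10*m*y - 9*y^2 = 2*m^3 - 3*m^2 - 11*m + y^2*(18*m - 9) + y*(20*m^2 + 20*m - 15) + 6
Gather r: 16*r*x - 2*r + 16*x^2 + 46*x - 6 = r*(16*x - 2) + 16*x^2 + 46*x - 6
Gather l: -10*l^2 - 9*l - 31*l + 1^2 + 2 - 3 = -10*l^2 - 40*l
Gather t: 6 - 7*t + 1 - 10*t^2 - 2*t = -10*t^2 - 9*t + 7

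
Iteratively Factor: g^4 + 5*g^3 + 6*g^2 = (g + 3)*(g^3 + 2*g^2) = g*(g + 3)*(g^2 + 2*g) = g*(g + 2)*(g + 3)*(g)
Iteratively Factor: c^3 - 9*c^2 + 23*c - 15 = (c - 5)*(c^2 - 4*c + 3) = (c - 5)*(c - 3)*(c - 1)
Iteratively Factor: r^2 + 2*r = (r + 2)*(r)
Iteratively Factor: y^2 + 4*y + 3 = (y + 1)*(y + 3)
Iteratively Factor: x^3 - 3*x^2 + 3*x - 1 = (x - 1)*(x^2 - 2*x + 1) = (x - 1)^2*(x - 1)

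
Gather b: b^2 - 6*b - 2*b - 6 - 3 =b^2 - 8*b - 9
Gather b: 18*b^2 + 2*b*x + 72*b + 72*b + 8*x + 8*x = 18*b^2 + b*(2*x + 144) + 16*x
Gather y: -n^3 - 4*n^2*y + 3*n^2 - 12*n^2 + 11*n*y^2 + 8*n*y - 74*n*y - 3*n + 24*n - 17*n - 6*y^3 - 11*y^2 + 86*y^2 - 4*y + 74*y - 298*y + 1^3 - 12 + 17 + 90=-n^3 - 9*n^2 + 4*n - 6*y^3 + y^2*(11*n + 75) + y*(-4*n^2 - 66*n - 228) + 96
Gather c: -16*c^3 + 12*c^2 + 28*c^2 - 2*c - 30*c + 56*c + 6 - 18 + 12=-16*c^3 + 40*c^2 + 24*c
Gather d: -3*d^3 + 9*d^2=-3*d^3 + 9*d^2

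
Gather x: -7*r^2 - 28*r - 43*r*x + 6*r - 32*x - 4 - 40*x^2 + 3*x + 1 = -7*r^2 - 22*r - 40*x^2 + x*(-43*r - 29) - 3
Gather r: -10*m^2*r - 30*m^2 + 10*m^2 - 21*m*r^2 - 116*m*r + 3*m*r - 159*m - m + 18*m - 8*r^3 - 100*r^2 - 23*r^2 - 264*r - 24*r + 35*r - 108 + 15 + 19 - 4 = -20*m^2 - 142*m - 8*r^3 + r^2*(-21*m - 123) + r*(-10*m^2 - 113*m - 253) - 78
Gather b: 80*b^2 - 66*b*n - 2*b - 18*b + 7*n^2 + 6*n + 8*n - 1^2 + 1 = 80*b^2 + b*(-66*n - 20) + 7*n^2 + 14*n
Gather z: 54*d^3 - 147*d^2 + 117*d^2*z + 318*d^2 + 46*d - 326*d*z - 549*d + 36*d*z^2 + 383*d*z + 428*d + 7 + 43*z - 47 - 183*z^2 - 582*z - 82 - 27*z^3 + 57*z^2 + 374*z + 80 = 54*d^3 + 171*d^2 - 75*d - 27*z^3 + z^2*(36*d - 126) + z*(117*d^2 + 57*d - 165) - 42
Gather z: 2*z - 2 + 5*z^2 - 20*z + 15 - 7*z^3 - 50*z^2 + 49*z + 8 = -7*z^3 - 45*z^2 + 31*z + 21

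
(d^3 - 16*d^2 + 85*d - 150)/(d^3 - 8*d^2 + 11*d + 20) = (d^2 - 11*d + 30)/(d^2 - 3*d - 4)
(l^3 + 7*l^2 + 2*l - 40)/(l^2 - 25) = (l^2 + 2*l - 8)/(l - 5)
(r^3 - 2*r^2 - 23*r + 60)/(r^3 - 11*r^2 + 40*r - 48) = (r + 5)/(r - 4)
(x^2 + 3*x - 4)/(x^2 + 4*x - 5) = (x + 4)/(x + 5)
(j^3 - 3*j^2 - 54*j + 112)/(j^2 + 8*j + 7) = (j^2 - 10*j + 16)/(j + 1)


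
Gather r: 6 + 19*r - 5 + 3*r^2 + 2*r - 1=3*r^2 + 21*r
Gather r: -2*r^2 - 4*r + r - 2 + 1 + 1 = -2*r^2 - 3*r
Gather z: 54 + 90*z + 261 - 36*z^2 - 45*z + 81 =-36*z^2 + 45*z + 396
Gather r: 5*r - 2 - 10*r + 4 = 2 - 5*r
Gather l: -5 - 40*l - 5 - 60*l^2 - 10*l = -60*l^2 - 50*l - 10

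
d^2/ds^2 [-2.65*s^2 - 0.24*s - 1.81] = -5.30000000000000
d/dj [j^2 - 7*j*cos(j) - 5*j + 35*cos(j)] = 7*j*sin(j) + 2*j - 35*sin(j) - 7*cos(j) - 5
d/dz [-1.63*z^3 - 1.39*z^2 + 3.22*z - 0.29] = -4.89*z^2 - 2.78*z + 3.22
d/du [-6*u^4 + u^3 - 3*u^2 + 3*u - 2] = -24*u^3 + 3*u^2 - 6*u + 3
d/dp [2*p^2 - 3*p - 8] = 4*p - 3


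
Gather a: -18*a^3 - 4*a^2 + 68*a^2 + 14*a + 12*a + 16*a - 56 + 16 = -18*a^3 + 64*a^2 + 42*a - 40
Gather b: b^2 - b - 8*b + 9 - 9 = b^2 - 9*b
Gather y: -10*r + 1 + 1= 2 - 10*r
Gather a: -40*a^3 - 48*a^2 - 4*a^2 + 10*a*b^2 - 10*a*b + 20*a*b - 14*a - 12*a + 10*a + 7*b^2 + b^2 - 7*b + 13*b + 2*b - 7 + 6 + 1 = -40*a^3 - 52*a^2 + a*(10*b^2 + 10*b - 16) + 8*b^2 + 8*b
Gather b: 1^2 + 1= 2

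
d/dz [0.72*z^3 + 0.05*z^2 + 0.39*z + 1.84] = 2.16*z^2 + 0.1*z + 0.39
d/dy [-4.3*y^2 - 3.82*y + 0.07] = -8.6*y - 3.82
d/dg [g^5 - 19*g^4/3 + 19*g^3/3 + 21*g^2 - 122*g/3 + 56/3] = 5*g^4 - 76*g^3/3 + 19*g^2 + 42*g - 122/3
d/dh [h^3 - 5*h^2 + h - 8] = 3*h^2 - 10*h + 1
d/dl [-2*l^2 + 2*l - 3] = 2 - 4*l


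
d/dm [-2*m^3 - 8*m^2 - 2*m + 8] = -6*m^2 - 16*m - 2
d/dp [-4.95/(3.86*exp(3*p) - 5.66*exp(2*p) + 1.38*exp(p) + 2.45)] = (57.321*exp(2*p) - 56.034*exp(p) + 6.831)*exp(p)/(3.86*exp(3*p) - 5.66*exp(2*p) + 1.38*exp(p) + 2.45)^2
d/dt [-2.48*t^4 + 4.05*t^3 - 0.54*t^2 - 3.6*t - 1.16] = -9.92*t^3 + 12.15*t^2 - 1.08*t - 3.6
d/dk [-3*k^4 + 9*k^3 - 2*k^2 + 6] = k*(-12*k^2 + 27*k - 4)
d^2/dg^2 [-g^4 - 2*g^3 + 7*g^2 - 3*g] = -12*g^2 - 12*g + 14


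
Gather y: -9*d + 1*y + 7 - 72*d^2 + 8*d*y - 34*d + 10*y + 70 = -72*d^2 - 43*d + y*(8*d + 11) + 77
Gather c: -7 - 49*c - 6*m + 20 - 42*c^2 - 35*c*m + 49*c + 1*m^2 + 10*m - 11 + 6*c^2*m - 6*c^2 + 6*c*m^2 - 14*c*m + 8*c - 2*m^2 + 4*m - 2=c^2*(6*m - 48) + c*(6*m^2 - 49*m + 8) - m^2 + 8*m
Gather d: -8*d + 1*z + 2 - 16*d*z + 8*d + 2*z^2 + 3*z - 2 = -16*d*z + 2*z^2 + 4*z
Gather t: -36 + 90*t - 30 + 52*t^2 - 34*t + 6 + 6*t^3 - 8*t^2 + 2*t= 6*t^3 + 44*t^2 + 58*t - 60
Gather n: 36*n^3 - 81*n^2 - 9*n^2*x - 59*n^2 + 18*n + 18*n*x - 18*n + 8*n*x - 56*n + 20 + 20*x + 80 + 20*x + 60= 36*n^3 + n^2*(-9*x - 140) + n*(26*x - 56) + 40*x + 160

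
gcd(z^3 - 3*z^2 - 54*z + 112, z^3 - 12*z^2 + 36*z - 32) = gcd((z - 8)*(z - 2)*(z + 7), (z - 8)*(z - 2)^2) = z^2 - 10*z + 16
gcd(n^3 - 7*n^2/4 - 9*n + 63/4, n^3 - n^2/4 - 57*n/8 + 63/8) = n^2 + 5*n/4 - 21/4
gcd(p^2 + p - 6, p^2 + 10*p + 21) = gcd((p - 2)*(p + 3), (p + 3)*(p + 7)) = p + 3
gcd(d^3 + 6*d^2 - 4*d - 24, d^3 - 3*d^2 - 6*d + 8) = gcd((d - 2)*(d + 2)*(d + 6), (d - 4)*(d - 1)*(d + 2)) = d + 2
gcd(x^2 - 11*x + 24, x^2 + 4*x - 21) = x - 3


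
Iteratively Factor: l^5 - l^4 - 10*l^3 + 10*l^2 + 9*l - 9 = (l + 1)*(l^4 - 2*l^3 - 8*l^2 + 18*l - 9) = (l - 1)*(l + 1)*(l^3 - l^2 - 9*l + 9) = (l - 1)*(l + 1)*(l + 3)*(l^2 - 4*l + 3) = (l - 3)*(l - 1)*(l + 1)*(l + 3)*(l - 1)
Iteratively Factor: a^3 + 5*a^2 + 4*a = (a)*(a^2 + 5*a + 4) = a*(a + 1)*(a + 4)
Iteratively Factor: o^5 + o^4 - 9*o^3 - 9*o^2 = (o)*(o^4 + o^3 - 9*o^2 - 9*o) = o*(o + 1)*(o^3 - 9*o) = o^2*(o + 1)*(o^2 - 9) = o^2*(o + 1)*(o + 3)*(o - 3)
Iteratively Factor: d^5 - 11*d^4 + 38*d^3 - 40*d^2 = (d)*(d^4 - 11*d^3 + 38*d^2 - 40*d) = d*(d - 5)*(d^3 - 6*d^2 + 8*d) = d*(d - 5)*(d - 4)*(d^2 - 2*d) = d^2*(d - 5)*(d - 4)*(d - 2)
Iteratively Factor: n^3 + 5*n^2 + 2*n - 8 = (n + 4)*(n^2 + n - 2) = (n - 1)*(n + 4)*(n + 2)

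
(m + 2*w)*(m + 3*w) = m^2 + 5*m*w + 6*w^2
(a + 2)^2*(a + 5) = a^3 + 9*a^2 + 24*a + 20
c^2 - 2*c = c*(c - 2)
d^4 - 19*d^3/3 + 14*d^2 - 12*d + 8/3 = (d - 2)^3*(d - 1/3)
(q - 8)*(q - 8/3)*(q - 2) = q^3 - 38*q^2/3 + 128*q/3 - 128/3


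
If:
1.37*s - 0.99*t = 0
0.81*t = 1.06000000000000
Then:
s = 0.95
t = 1.31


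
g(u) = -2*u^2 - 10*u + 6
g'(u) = -4*u - 10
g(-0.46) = 10.18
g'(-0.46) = -8.16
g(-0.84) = 12.99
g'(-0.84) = -6.64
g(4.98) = -93.40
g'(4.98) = -29.92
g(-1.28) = 15.52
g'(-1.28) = -4.88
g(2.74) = -36.42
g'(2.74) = -20.96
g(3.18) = -46.02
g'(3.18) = -22.72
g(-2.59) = 18.48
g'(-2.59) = 0.36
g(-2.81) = 18.31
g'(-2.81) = 1.24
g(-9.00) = -66.00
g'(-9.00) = 26.00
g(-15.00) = -294.00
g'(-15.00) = 50.00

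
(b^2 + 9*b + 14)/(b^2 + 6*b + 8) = (b + 7)/(b + 4)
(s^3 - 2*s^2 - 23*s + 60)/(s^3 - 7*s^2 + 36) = (s^2 + s - 20)/(s^2 - 4*s - 12)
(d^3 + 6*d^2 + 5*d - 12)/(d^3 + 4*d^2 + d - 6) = (d + 4)/(d + 2)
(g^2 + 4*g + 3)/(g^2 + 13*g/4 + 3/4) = 4*(g + 1)/(4*g + 1)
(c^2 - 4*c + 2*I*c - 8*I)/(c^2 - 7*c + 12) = (c + 2*I)/(c - 3)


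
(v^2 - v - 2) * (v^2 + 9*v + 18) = v^4 + 8*v^3 + 7*v^2 - 36*v - 36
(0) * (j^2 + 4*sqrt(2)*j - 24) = 0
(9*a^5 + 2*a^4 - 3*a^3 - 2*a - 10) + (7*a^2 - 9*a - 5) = 9*a^5 + 2*a^4 - 3*a^3 + 7*a^2 - 11*a - 15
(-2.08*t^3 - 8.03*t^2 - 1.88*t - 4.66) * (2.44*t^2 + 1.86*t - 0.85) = -5.0752*t^5 - 23.462*t^4 - 17.755*t^3 - 8.0417*t^2 - 7.0696*t + 3.961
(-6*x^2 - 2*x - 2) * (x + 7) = -6*x^3 - 44*x^2 - 16*x - 14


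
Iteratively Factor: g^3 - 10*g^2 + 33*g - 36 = (g - 4)*(g^2 - 6*g + 9) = (g - 4)*(g - 3)*(g - 3)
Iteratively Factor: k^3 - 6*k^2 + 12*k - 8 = (k - 2)*(k^2 - 4*k + 4) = (k - 2)^2*(k - 2)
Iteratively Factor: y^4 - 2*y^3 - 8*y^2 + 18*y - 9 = (y + 3)*(y^3 - 5*y^2 + 7*y - 3) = (y - 1)*(y + 3)*(y^2 - 4*y + 3) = (y - 1)^2*(y + 3)*(y - 3)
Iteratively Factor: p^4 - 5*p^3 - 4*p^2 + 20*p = (p - 2)*(p^3 - 3*p^2 - 10*p) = (p - 5)*(p - 2)*(p^2 + 2*p) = (p - 5)*(p - 2)*(p + 2)*(p)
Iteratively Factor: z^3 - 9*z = (z - 3)*(z^2 + 3*z) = (z - 3)*(z + 3)*(z)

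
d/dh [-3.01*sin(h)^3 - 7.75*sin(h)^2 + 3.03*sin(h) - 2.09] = (-9.03*sin(h)^2 - 15.5*sin(h) + 3.03)*cos(h)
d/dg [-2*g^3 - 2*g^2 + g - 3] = -6*g^2 - 4*g + 1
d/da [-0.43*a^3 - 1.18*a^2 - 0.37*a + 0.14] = -1.29*a^2 - 2.36*a - 0.37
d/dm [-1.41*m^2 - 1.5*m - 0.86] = -2.82*m - 1.5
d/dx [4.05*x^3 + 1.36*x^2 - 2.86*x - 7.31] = 12.15*x^2 + 2.72*x - 2.86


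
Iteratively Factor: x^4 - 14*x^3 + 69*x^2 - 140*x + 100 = (x - 5)*(x^3 - 9*x^2 + 24*x - 20) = (x - 5)*(x - 2)*(x^2 - 7*x + 10) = (x - 5)^2*(x - 2)*(x - 2)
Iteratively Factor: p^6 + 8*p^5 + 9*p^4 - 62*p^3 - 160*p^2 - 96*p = (p + 4)*(p^5 + 4*p^4 - 7*p^3 - 34*p^2 - 24*p) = (p + 1)*(p + 4)*(p^4 + 3*p^3 - 10*p^2 - 24*p) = (p - 3)*(p + 1)*(p + 4)*(p^3 + 6*p^2 + 8*p) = p*(p - 3)*(p + 1)*(p + 4)*(p^2 + 6*p + 8) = p*(p - 3)*(p + 1)*(p + 2)*(p + 4)*(p + 4)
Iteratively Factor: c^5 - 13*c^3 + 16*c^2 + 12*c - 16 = (c - 1)*(c^4 + c^3 - 12*c^2 + 4*c + 16) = (c - 1)*(c + 4)*(c^3 - 3*c^2 + 4) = (c - 2)*(c - 1)*(c + 4)*(c^2 - c - 2) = (c - 2)^2*(c - 1)*(c + 4)*(c + 1)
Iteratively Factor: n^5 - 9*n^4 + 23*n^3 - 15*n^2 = (n - 5)*(n^4 - 4*n^3 + 3*n^2) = (n - 5)*(n - 1)*(n^3 - 3*n^2) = (n - 5)*(n - 3)*(n - 1)*(n^2) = n*(n - 5)*(n - 3)*(n - 1)*(n)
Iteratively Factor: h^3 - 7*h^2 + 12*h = (h - 3)*(h^2 - 4*h) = (h - 4)*(h - 3)*(h)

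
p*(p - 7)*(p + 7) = p^3 - 49*p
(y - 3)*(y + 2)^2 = y^3 + y^2 - 8*y - 12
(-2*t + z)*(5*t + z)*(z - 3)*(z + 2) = -10*t^2*z^2 + 10*t^2*z + 60*t^2 + 3*t*z^3 - 3*t*z^2 - 18*t*z + z^4 - z^3 - 6*z^2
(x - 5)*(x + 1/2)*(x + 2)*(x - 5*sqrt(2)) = x^4 - 5*sqrt(2)*x^3 - 5*x^3/2 - 23*x^2/2 + 25*sqrt(2)*x^2/2 - 5*x + 115*sqrt(2)*x/2 + 25*sqrt(2)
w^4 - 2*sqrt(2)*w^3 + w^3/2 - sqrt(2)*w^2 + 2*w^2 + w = w*(w + 1/2)*(w - sqrt(2))^2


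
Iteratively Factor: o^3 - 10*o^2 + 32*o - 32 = (o - 4)*(o^2 - 6*o + 8) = (o - 4)^2*(o - 2)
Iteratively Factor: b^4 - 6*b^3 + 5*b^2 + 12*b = (b - 4)*(b^3 - 2*b^2 - 3*b) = b*(b - 4)*(b^2 - 2*b - 3) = b*(b - 4)*(b - 3)*(b + 1)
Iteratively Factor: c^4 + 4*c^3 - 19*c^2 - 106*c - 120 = (c + 2)*(c^3 + 2*c^2 - 23*c - 60) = (c + 2)*(c + 3)*(c^2 - c - 20) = (c - 5)*(c + 2)*(c + 3)*(c + 4)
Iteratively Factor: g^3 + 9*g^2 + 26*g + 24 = (g + 4)*(g^2 + 5*g + 6) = (g + 3)*(g + 4)*(g + 2)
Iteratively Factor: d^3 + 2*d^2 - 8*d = (d - 2)*(d^2 + 4*d) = d*(d - 2)*(d + 4)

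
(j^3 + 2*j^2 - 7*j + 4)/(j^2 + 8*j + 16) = (j^2 - 2*j + 1)/(j + 4)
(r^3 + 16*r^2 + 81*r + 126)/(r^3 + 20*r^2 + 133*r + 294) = (r + 3)/(r + 7)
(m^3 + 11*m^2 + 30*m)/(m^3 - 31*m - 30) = m*(m + 6)/(m^2 - 5*m - 6)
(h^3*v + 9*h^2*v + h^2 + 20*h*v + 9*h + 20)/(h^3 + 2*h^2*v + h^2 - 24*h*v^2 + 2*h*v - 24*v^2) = (h^3*v + 9*h^2*v + h^2 + 20*h*v + 9*h + 20)/(h^3 + 2*h^2*v + h^2 - 24*h*v^2 + 2*h*v - 24*v^2)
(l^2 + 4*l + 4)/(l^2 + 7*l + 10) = (l + 2)/(l + 5)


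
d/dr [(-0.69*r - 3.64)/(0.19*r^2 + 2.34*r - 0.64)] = (0.1311*r^2 + 1.3832*r + 8.9592)/(0.0361*r^4 + 0.8892*r^3 + 5.2324*r^2 - 2.9952*r + 0.4096)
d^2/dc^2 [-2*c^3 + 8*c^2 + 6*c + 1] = 16 - 12*c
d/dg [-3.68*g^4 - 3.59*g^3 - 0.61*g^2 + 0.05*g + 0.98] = -14.72*g^3 - 10.77*g^2 - 1.22*g + 0.05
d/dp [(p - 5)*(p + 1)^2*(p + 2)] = 4*p^3 - 3*p^2 - 30*p - 23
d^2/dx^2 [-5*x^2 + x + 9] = -10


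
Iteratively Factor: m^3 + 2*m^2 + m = (m)*(m^2 + 2*m + 1) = m*(m + 1)*(m + 1)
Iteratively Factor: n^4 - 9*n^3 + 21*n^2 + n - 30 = (n + 1)*(n^3 - 10*n^2 + 31*n - 30) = (n - 2)*(n + 1)*(n^2 - 8*n + 15) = (n - 3)*(n - 2)*(n + 1)*(n - 5)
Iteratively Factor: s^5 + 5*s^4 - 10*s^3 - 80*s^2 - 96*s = (s + 4)*(s^4 + s^3 - 14*s^2 - 24*s) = (s + 2)*(s + 4)*(s^3 - s^2 - 12*s) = (s + 2)*(s + 3)*(s + 4)*(s^2 - 4*s) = (s - 4)*(s + 2)*(s + 3)*(s + 4)*(s)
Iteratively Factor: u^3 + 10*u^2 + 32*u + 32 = (u + 4)*(u^2 + 6*u + 8) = (u + 2)*(u + 4)*(u + 4)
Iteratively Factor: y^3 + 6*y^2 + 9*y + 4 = (y + 1)*(y^2 + 5*y + 4) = (y + 1)^2*(y + 4)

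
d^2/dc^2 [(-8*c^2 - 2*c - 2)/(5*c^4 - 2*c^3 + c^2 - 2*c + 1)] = 4*(-300*c^8 - 30*c^7 - 166*c^6 - 117*c^5 + 195*c^4 + 25*c^3 + 15*c^2 + 3*c - 9)/(125*c^12 - 150*c^11 + 135*c^10 - 218*c^9 + 222*c^8 - 150*c^7 + 127*c^6 - 102*c^5 + 54*c^4 - 26*c^3 + 15*c^2 - 6*c + 1)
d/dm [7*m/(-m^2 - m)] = 7/(m + 1)^2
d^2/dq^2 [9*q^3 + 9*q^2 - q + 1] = 54*q + 18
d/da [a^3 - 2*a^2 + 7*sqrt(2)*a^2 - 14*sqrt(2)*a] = 3*a^2 - 4*a + 14*sqrt(2)*a - 14*sqrt(2)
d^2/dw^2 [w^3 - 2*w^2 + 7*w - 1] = 6*w - 4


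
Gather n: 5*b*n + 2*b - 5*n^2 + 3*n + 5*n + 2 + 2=2*b - 5*n^2 + n*(5*b + 8) + 4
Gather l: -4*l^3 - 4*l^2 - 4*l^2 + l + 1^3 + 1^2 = -4*l^3 - 8*l^2 + l + 2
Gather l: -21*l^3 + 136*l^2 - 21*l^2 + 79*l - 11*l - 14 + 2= -21*l^3 + 115*l^2 + 68*l - 12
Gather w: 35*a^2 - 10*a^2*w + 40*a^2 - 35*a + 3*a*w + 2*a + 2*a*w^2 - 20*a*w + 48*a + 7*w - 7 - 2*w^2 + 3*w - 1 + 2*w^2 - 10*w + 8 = 75*a^2 + 2*a*w^2 + 15*a + w*(-10*a^2 - 17*a)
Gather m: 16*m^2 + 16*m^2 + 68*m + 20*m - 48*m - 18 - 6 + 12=32*m^2 + 40*m - 12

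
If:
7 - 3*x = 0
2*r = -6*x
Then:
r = -7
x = 7/3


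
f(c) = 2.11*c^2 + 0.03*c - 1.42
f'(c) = 4.22*c + 0.03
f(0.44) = -1.00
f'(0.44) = 1.89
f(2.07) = 7.68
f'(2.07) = 8.77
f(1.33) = 2.35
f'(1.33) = 5.64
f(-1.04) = 0.83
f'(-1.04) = -4.36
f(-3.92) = 30.89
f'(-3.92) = -16.51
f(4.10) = 34.17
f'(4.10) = 17.33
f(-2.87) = 15.87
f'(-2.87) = -12.08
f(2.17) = 8.58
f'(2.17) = 9.19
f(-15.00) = 472.88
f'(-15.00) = -63.27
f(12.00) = 302.78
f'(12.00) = 50.67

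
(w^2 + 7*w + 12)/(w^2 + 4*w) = (w + 3)/w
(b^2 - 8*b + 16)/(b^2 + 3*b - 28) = (b - 4)/(b + 7)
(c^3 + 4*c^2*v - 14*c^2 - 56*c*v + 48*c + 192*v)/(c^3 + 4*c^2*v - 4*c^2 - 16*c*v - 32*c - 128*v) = (c - 6)/(c + 4)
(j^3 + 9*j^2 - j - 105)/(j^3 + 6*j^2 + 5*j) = (j^2 + 4*j - 21)/(j*(j + 1))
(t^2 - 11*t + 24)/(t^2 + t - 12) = (t - 8)/(t + 4)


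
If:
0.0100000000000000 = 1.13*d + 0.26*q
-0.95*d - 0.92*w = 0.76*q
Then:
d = 0.390977443609023*w + 0.0124223602484472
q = -1.69924812030075*w - 0.015527950310559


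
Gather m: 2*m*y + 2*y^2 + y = 2*m*y + 2*y^2 + y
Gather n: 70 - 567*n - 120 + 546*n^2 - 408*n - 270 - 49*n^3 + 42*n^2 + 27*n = -49*n^3 + 588*n^2 - 948*n - 320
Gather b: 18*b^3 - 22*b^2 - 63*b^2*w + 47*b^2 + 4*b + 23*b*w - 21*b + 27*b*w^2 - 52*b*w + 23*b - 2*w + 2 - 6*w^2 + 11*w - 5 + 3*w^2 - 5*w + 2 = 18*b^3 + b^2*(25 - 63*w) + b*(27*w^2 - 29*w + 6) - 3*w^2 + 4*w - 1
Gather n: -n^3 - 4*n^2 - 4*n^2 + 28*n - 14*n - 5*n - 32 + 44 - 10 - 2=-n^3 - 8*n^2 + 9*n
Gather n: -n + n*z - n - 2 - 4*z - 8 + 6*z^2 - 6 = n*(z - 2) + 6*z^2 - 4*z - 16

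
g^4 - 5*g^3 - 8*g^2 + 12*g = g*(g - 6)*(g - 1)*(g + 2)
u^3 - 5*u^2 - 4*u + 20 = (u - 5)*(u - 2)*(u + 2)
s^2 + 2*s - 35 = (s - 5)*(s + 7)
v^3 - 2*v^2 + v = v*(v - 1)^2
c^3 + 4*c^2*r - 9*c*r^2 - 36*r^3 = (c - 3*r)*(c + 3*r)*(c + 4*r)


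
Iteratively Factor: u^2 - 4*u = (u - 4)*(u)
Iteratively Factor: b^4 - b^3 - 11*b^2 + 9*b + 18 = (b - 3)*(b^3 + 2*b^2 - 5*b - 6) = (b - 3)*(b + 1)*(b^2 + b - 6) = (b - 3)*(b - 2)*(b + 1)*(b + 3)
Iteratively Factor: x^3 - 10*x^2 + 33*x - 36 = (x - 3)*(x^2 - 7*x + 12) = (x - 3)^2*(x - 4)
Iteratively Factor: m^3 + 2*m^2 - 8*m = (m - 2)*(m^2 + 4*m) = m*(m - 2)*(m + 4)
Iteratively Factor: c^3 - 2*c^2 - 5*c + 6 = (c + 2)*(c^2 - 4*c + 3) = (c - 1)*(c + 2)*(c - 3)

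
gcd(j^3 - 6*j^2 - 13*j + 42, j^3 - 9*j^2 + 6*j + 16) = j - 2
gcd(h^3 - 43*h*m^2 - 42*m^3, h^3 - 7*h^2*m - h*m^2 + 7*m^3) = h^2 - 6*h*m - 7*m^2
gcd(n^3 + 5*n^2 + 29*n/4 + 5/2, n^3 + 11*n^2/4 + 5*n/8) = n + 5/2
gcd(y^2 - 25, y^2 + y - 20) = y + 5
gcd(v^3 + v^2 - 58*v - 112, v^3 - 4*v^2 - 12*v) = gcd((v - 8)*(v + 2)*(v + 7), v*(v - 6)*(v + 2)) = v + 2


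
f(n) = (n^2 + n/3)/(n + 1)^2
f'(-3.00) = 0.58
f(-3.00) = 2.00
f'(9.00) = 0.02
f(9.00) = 0.84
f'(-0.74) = -51.21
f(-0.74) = 4.45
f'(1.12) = 0.23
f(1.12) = 0.36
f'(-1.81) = 5.05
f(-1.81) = 4.07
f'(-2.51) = 1.12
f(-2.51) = 2.40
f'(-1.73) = 6.55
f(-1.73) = 4.53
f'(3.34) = 0.07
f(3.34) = 0.65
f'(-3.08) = 0.53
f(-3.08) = 1.96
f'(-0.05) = 0.29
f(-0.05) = -0.02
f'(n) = (2*n + 1/3)/(n + 1)^2 - 2*(n^2 + n/3)/(n + 1)^3 = (5*n + 1)/(3*(n^3 + 3*n^2 + 3*n + 1))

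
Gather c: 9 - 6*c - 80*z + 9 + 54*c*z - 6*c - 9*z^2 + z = c*(54*z - 12) - 9*z^2 - 79*z + 18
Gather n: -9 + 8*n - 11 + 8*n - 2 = 16*n - 22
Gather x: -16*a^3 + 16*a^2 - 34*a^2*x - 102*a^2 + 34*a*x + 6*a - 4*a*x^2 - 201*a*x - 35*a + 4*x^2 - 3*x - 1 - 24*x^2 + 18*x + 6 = -16*a^3 - 86*a^2 - 29*a + x^2*(-4*a - 20) + x*(-34*a^2 - 167*a + 15) + 5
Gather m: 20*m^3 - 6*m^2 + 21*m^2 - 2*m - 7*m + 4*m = 20*m^3 + 15*m^2 - 5*m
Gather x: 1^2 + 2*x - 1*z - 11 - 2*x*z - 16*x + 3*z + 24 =x*(-2*z - 14) + 2*z + 14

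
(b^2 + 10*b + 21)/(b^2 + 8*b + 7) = (b + 3)/(b + 1)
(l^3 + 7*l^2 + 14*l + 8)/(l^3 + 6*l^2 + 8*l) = (l + 1)/l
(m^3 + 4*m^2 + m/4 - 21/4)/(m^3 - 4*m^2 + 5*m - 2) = (m^2 + 5*m + 21/4)/(m^2 - 3*m + 2)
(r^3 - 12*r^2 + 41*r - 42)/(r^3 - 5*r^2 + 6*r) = (r - 7)/r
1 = 1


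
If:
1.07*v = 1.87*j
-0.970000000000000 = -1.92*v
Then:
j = 0.29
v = 0.51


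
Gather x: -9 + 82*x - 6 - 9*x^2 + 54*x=-9*x^2 + 136*x - 15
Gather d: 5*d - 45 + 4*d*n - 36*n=d*(4*n + 5) - 36*n - 45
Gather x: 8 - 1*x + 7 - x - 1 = 14 - 2*x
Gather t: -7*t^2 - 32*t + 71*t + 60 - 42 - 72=-7*t^2 + 39*t - 54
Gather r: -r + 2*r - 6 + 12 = r + 6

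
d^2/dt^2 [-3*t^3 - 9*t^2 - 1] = -18*t - 18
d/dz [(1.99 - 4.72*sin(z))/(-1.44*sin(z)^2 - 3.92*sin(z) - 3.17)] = (-6.7968*sin(z)^2 + 5.7312*sin(z) + 22.7632)*cos(z)/(2.0736*sin(z)^4 + 11.2896*sin(z)^3 + 24.496*sin(z)^2 + 24.8528*sin(z) + 10.0489)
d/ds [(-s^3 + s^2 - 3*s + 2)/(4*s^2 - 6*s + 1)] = (-4*s^4 + 12*s^3 + 3*s^2 - 14*s + 9)/(16*s^4 - 48*s^3 + 44*s^2 - 12*s + 1)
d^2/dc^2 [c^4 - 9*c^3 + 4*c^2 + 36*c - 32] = 12*c^2 - 54*c + 8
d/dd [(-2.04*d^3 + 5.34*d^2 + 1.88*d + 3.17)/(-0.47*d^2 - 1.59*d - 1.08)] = (0.9588*d^4 + 6.4872*d^3 - 0.997400000000001*d^2 - 8.5546*d + 3.0099)/(0.2209*d^4 + 1.4946*d^3 + 3.5433*d^2 + 3.4344*d + 1.1664)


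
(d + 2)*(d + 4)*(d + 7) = d^3 + 13*d^2 + 50*d + 56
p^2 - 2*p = p*(p - 2)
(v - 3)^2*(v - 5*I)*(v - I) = v^4 - 6*v^3 - 6*I*v^3 + 4*v^2 + 36*I*v^2 + 30*v - 54*I*v - 45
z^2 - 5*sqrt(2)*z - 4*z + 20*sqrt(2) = (z - 4)*(z - 5*sqrt(2))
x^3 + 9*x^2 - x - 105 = (x - 3)*(x + 5)*(x + 7)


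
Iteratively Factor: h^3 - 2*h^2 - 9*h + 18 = (h - 3)*(h^2 + h - 6) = (h - 3)*(h + 3)*(h - 2)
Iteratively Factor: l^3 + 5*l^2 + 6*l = (l)*(l^2 + 5*l + 6) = l*(l + 2)*(l + 3)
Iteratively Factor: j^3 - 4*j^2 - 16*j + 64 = (j - 4)*(j^2 - 16) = (j - 4)^2*(j + 4)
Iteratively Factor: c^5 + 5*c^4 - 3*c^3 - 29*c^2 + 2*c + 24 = (c - 2)*(c^4 + 7*c^3 + 11*c^2 - 7*c - 12) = (c - 2)*(c + 1)*(c^3 + 6*c^2 + 5*c - 12) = (c - 2)*(c + 1)*(c + 3)*(c^2 + 3*c - 4) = (c - 2)*(c + 1)*(c + 3)*(c + 4)*(c - 1)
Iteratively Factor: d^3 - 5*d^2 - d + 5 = (d + 1)*(d^2 - 6*d + 5) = (d - 5)*(d + 1)*(d - 1)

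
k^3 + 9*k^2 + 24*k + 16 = (k + 1)*(k + 4)^2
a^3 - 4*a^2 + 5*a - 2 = (a - 2)*(a - 1)^2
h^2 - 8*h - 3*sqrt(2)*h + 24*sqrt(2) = (h - 8)*(h - 3*sqrt(2))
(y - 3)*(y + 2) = y^2 - y - 6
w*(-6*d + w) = -6*d*w + w^2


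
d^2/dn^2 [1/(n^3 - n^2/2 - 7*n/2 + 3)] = 4*((1 - 6*n)*(2*n^3 - n^2 - 7*n + 6) + (-6*n^2 + 2*n + 7)^2)/(2*n^3 - n^2 - 7*n + 6)^3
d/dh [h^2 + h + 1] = 2*h + 1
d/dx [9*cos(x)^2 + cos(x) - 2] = -(18*cos(x) + 1)*sin(x)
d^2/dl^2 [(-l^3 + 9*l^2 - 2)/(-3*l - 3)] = 2*(l^3 + 3*l^2 + 3*l - 7)/(3*(l^3 + 3*l^2 + 3*l + 1))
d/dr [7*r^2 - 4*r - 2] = 14*r - 4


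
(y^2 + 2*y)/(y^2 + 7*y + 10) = y/(y + 5)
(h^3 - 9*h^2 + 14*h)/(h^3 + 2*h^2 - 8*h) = (h - 7)/(h + 4)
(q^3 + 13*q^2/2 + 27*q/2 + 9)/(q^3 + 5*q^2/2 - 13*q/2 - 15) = (2*q + 3)/(2*q - 5)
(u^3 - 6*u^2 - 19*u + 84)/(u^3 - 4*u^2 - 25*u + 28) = (u - 3)/(u - 1)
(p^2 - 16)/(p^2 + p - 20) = (p + 4)/(p + 5)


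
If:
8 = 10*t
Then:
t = 4/5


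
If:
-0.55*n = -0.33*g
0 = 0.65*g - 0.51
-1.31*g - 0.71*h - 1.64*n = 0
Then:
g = 0.78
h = -2.54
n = 0.47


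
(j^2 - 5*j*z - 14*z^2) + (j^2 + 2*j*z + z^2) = 2*j^2 - 3*j*z - 13*z^2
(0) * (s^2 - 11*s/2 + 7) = 0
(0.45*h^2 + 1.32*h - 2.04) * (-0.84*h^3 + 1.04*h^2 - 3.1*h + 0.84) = -0.378*h^5 - 0.6408*h^4 + 1.6914*h^3 - 5.8356*h^2 + 7.4328*h - 1.7136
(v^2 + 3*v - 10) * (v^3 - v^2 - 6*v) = v^5 + 2*v^4 - 19*v^3 - 8*v^2 + 60*v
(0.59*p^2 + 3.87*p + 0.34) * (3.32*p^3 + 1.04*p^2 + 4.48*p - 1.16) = 1.9588*p^5 + 13.462*p^4 + 7.7968*p^3 + 17.0068*p^2 - 2.966*p - 0.3944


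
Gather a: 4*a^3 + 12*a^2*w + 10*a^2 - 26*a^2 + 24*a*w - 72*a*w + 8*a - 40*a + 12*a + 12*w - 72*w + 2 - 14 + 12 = 4*a^3 + a^2*(12*w - 16) + a*(-48*w - 20) - 60*w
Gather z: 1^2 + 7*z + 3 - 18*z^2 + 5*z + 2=-18*z^2 + 12*z + 6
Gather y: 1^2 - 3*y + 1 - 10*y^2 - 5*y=-10*y^2 - 8*y + 2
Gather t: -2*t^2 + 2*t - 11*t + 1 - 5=-2*t^2 - 9*t - 4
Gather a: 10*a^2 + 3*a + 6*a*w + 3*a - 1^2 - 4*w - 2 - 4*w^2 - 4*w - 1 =10*a^2 + a*(6*w + 6) - 4*w^2 - 8*w - 4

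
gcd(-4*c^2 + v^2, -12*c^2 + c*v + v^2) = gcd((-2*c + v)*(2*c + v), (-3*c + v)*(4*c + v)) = 1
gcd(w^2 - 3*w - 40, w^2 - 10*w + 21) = 1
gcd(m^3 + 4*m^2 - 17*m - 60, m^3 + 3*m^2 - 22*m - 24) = m - 4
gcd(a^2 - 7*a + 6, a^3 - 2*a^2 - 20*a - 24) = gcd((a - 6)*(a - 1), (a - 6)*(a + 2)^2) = a - 6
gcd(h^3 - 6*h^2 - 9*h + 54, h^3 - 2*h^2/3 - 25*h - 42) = h^2 - 3*h - 18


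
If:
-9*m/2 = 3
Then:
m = -2/3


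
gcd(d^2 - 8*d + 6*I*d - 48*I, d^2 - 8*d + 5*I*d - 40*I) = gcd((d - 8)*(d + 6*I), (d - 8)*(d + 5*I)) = d - 8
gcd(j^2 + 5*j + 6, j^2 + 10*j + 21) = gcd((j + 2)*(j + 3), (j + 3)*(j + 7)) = j + 3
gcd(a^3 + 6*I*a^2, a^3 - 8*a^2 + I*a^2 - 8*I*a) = a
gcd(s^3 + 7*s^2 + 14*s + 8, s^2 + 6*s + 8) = s^2 + 6*s + 8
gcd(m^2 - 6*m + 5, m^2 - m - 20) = m - 5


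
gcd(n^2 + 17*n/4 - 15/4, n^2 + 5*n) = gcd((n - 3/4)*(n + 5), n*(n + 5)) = n + 5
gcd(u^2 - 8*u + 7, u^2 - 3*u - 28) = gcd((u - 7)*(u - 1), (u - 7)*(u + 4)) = u - 7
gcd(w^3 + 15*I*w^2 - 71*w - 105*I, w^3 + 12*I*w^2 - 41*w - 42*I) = w^2 + 10*I*w - 21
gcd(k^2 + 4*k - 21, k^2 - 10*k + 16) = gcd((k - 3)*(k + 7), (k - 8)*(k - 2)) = 1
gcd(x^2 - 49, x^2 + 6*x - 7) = x + 7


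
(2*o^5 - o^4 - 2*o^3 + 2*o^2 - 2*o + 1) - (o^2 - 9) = 2*o^5 - o^4 - 2*o^3 + o^2 - 2*o + 10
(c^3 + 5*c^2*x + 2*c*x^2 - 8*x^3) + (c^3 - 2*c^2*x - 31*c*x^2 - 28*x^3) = 2*c^3 + 3*c^2*x - 29*c*x^2 - 36*x^3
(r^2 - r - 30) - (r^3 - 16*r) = -r^3 + r^2 + 15*r - 30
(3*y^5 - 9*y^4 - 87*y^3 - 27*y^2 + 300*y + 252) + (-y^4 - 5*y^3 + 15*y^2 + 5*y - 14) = 3*y^5 - 10*y^4 - 92*y^3 - 12*y^2 + 305*y + 238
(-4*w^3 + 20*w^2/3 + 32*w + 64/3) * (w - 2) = -4*w^4 + 44*w^3/3 + 56*w^2/3 - 128*w/3 - 128/3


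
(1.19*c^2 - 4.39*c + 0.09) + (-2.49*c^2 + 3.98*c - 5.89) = -1.3*c^2 - 0.41*c - 5.8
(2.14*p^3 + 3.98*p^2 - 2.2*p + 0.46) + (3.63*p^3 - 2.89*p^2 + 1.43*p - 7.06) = 5.77*p^3 + 1.09*p^2 - 0.77*p - 6.6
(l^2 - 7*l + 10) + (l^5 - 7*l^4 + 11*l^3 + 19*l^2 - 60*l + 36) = l^5 - 7*l^4 + 11*l^3 + 20*l^2 - 67*l + 46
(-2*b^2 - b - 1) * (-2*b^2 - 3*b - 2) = 4*b^4 + 8*b^3 + 9*b^2 + 5*b + 2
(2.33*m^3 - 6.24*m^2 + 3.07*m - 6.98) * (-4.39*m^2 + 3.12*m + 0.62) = -10.2287*m^5 + 34.6632*m^4 - 31.5015*m^3 + 36.3518*m^2 - 19.8742*m - 4.3276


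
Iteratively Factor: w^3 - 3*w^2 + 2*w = (w - 1)*(w^2 - 2*w) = w*(w - 1)*(w - 2)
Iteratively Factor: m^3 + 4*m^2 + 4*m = (m)*(m^2 + 4*m + 4) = m*(m + 2)*(m + 2)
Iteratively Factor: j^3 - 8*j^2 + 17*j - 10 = (j - 2)*(j^2 - 6*j + 5) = (j - 2)*(j - 1)*(j - 5)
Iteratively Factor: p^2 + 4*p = (p + 4)*(p)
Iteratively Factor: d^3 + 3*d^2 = (d + 3)*(d^2) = d*(d + 3)*(d)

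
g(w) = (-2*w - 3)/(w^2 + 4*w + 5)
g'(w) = (-2*w - 4)*(-2*w - 3)/(w^2 + 4*w + 5)^2 - 2/(w^2 + 4*w + 5)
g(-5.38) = 0.62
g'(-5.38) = 0.18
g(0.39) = -0.56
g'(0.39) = 0.10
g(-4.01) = 1.00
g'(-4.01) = 0.40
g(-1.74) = 0.45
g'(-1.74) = -2.09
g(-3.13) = 1.43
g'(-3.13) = 0.54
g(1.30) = -0.47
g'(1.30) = 0.09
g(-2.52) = 1.61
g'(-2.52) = -0.26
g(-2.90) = 1.55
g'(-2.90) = 0.43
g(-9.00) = 0.30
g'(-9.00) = 0.04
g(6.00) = -0.23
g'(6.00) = 0.03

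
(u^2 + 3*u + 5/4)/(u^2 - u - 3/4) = (2*u + 5)/(2*u - 3)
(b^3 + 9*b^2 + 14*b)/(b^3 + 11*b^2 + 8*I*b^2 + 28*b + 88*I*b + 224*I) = b*(b + 2)/(b^2 + 4*b*(1 + 2*I) + 32*I)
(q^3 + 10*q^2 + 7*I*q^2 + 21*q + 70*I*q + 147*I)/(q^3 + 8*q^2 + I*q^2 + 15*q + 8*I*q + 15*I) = (q^2 + 7*q*(1 + I) + 49*I)/(q^2 + q*(5 + I) + 5*I)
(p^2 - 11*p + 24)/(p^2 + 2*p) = (p^2 - 11*p + 24)/(p*(p + 2))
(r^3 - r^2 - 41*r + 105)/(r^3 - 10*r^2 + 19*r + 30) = (r^2 + 4*r - 21)/(r^2 - 5*r - 6)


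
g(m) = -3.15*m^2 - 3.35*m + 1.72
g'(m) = -6.3*m - 3.35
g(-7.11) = -133.70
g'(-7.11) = 41.44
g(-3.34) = -22.23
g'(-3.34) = 17.69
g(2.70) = -30.29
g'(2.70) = -20.36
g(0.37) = 0.05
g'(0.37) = -5.68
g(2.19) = -20.72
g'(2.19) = -17.15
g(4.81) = -87.27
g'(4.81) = -33.65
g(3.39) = -45.84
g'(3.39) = -24.71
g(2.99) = -36.46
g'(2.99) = -22.19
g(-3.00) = -16.58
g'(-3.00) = 15.55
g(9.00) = -283.58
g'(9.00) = -60.05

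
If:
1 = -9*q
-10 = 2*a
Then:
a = -5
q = -1/9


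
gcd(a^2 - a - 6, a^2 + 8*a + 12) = a + 2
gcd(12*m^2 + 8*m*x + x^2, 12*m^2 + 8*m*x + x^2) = 12*m^2 + 8*m*x + x^2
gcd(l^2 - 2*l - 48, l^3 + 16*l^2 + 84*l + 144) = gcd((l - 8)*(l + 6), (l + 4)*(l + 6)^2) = l + 6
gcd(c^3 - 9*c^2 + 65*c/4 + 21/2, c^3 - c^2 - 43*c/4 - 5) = c + 1/2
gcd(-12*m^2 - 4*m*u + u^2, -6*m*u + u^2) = -6*m + u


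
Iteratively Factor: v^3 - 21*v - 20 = (v + 1)*(v^2 - v - 20) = (v - 5)*(v + 1)*(v + 4)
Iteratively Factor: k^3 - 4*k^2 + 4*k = (k)*(k^2 - 4*k + 4) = k*(k - 2)*(k - 2)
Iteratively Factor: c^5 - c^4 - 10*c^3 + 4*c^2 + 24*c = (c + 2)*(c^4 - 3*c^3 - 4*c^2 + 12*c) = (c - 3)*(c + 2)*(c^3 - 4*c) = c*(c - 3)*(c + 2)*(c^2 - 4) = c*(c - 3)*(c - 2)*(c + 2)*(c + 2)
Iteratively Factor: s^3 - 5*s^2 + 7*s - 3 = (s - 3)*(s^2 - 2*s + 1) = (s - 3)*(s - 1)*(s - 1)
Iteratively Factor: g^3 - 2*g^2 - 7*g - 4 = (g - 4)*(g^2 + 2*g + 1) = (g - 4)*(g + 1)*(g + 1)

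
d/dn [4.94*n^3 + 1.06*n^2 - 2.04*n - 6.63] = 14.82*n^2 + 2.12*n - 2.04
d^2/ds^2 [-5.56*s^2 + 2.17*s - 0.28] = -11.1200000000000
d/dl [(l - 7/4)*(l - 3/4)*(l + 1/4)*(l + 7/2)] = 4*l^3 + 15*l^2/4 - 115*l/8 + 175/64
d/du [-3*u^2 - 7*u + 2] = -6*u - 7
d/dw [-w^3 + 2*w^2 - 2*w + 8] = -3*w^2 + 4*w - 2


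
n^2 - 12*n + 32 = (n - 8)*(n - 4)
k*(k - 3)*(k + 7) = k^3 + 4*k^2 - 21*k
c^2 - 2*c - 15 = (c - 5)*(c + 3)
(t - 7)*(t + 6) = t^2 - t - 42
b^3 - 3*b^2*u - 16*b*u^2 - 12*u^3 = (b - 6*u)*(b + u)*(b + 2*u)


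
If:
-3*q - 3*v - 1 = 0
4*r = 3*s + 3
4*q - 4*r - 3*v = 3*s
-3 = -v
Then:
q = -10/3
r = -29/12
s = -38/9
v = 3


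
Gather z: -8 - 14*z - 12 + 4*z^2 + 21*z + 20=4*z^2 + 7*z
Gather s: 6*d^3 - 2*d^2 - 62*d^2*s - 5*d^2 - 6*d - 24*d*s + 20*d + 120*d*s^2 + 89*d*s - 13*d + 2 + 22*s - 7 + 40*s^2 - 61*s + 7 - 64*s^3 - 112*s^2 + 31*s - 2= 6*d^3 - 7*d^2 + d - 64*s^3 + s^2*(120*d - 72) + s*(-62*d^2 + 65*d - 8)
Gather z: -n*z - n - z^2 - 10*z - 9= -n - z^2 + z*(-n - 10) - 9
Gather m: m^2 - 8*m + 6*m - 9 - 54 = m^2 - 2*m - 63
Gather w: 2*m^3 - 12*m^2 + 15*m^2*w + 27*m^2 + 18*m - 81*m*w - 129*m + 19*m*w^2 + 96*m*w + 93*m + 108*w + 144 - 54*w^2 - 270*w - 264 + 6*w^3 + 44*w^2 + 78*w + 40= 2*m^3 + 15*m^2 - 18*m + 6*w^3 + w^2*(19*m - 10) + w*(15*m^2 + 15*m - 84) - 80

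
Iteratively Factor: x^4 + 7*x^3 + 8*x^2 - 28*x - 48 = (x - 2)*(x^3 + 9*x^2 + 26*x + 24) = (x - 2)*(x + 4)*(x^2 + 5*x + 6) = (x - 2)*(x + 2)*(x + 4)*(x + 3)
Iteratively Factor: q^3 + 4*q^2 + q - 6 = (q + 3)*(q^2 + q - 2) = (q - 1)*(q + 3)*(q + 2)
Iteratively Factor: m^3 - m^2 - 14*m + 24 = (m + 4)*(m^2 - 5*m + 6) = (m - 3)*(m + 4)*(m - 2)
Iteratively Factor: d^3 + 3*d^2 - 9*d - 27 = (d + 3)*(d^2 - 9) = (d - 3)*(d + 3)*(d + 3)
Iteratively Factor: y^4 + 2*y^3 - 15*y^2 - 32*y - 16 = (y + 4)*(y^3 - 2*y^2 - 7*y - 4) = (y + 1)*(y + 4)*(y^2 - 3*y - 4) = (y - 4)*(y + 1)*(y + 4)*(y + 1)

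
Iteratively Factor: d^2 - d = (d)*(d - 1)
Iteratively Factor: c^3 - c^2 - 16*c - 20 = (c + 2)*(c^2 - 3*c - 10) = (c - 5)*(c + 2)*(c + 2)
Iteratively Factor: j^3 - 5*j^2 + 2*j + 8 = (j - 2)*(j^2 - 3*j - 4) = (j - 4)*(j - 2)*(j + 1)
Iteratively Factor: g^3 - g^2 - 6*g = (g)*(g^2 - g - 6) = g*(g + 2)*(g - 3)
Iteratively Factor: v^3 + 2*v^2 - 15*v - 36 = (v + 3)*(v^2 - v - 12) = (v - 4)*(v + 3)*(v + 3)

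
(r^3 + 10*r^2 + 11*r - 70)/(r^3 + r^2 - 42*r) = (r^2 + 3*r - 10)/(r*(r - 6))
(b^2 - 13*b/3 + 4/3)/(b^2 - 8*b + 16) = (b - 1/3)/(b - 4)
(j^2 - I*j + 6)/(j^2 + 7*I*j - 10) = (j - 3*I)/(j + 5*I)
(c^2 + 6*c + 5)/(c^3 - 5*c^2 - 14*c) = (c^2 + 6*c + 5)/(c*(c^2 - 5*c - 14))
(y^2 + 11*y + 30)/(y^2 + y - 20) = (y + 6)/(y - 4)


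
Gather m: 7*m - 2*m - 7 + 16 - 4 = 5*m + 5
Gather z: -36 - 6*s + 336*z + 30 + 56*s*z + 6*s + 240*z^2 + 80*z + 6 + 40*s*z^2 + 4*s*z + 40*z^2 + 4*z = z^2*(40*s + 280) + z*(60*s + 420)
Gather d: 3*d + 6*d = 9*d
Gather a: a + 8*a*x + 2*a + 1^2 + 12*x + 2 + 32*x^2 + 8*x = a*(8*x + 3) + 32*x^2 + 20*x + 3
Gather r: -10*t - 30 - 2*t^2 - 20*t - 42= -2*t^2 - 30*t - 72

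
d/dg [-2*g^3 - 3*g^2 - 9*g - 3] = -6*g^2 - 6*g - 9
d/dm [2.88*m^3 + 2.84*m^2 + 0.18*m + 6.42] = 8.64*m^2 + 5.68*m + 0.18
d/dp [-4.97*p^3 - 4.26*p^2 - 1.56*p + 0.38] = -14.91*p^2 - 8.52*p - 1.56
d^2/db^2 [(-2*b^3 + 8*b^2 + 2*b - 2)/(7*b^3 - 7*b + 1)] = 8*(98*b^6 + 168*b^4 - 98*b^3 + 63*b^2 + 9*b - 19)/(343*b^9 - 1029*b^7 + 147*b^6 + 1029*b^5 - 294*b^4 - 322*b^3 + 147*b^2 - 21*b + 1)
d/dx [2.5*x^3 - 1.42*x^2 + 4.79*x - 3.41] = 7.5*x^2 - 2.84*x + 4.79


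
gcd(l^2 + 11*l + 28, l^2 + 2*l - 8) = l + 4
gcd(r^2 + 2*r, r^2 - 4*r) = r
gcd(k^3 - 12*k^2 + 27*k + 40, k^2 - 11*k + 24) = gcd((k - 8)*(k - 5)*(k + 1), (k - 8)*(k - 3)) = k - 8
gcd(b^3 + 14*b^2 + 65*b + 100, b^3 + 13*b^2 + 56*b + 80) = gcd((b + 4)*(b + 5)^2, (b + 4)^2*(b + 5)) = b^2 + 9*b + 20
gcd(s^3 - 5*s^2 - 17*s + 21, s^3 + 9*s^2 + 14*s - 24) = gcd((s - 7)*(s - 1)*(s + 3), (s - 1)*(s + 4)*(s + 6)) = s - 1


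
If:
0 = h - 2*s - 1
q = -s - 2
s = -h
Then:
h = 1/3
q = -5/3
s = -1/3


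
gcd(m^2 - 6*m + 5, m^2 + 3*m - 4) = m - 1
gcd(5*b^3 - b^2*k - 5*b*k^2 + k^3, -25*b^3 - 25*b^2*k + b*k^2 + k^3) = 5*b^2 + 4*b*k - k^2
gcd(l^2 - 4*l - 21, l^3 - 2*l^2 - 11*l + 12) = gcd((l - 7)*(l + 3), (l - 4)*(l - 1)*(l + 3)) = l + 3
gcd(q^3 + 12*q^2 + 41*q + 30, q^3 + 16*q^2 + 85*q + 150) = q^2 + 11*q + 30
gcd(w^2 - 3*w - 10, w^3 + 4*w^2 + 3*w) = 1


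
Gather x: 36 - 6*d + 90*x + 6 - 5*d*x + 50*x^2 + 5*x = -6*d + 50*x^2 + x*(95 - 5*d) + 42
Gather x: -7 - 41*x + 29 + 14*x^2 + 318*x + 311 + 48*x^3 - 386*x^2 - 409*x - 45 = 48*x^3 - 372*x^2 - 132*x + 288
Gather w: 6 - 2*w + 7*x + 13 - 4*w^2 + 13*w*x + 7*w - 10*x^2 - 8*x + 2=-4*w^2 + w*(13*x + 5) - 10*x^2 - x + 21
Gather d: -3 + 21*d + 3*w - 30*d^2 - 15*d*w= -30*d^2 + d*(21 - 15*w) + 3*w - 3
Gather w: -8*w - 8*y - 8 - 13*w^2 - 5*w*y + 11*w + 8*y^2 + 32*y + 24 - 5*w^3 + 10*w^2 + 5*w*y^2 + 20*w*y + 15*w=-5*w^3 - 3*w^2 + w*(5*y^2 + 15*y + 18) + 8*y^2 + 24*y + 16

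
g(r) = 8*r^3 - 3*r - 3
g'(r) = 24*r^2 - 3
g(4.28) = 611.38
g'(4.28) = 436.64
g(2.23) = 79.03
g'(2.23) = 116.35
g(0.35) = -3.71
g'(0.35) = -0.06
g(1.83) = 40.54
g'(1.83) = 77.37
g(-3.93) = -476.80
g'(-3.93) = 367.68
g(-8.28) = -4519.47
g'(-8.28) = 1642.40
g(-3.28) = -275.46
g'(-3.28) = 255.20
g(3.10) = 226.03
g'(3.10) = 227.64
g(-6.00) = -1713.00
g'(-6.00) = 861.00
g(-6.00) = -1713.00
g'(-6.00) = 861.00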